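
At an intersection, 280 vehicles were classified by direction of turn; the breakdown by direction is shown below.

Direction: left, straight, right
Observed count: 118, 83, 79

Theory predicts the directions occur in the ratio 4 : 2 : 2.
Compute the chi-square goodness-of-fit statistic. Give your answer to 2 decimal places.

Ratio total = 8. Expected counts: 280×4/8 = 140, 280×2/8 = 70, 280×2/8 = 70.
left: (118 − 140)²/140 = 484/140 = 3.457
straight: (83 − 70)²/70 = 169/70 = 2.414
right: (79 − 70)²/70 = 81/70 = 1.157
Sum = 7.03

7.03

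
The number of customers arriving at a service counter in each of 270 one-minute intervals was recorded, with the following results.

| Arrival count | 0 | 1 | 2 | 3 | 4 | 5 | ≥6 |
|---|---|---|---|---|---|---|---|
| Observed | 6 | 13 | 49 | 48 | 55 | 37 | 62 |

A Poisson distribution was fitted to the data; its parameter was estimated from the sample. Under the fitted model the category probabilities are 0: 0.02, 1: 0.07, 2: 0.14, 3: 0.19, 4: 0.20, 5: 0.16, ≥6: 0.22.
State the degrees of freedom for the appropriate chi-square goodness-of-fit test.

There are k = 7 categories and 1 parameter estimated from the data, so df = 7 − 1 − 1 = 5.

5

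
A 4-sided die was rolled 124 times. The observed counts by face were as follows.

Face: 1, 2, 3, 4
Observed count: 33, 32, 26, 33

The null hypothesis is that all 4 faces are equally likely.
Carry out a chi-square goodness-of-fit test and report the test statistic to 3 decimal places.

Expected count for each of the 4 categories: 124/4 = 31.
χ² = (33−31)²/31 + (32−31)²/31 + (26−31)²/31 + (33−31)²/31
   = 0.1290 + 0.0323 + 0.8065 + 0.1290
Sum = 1.097

1.097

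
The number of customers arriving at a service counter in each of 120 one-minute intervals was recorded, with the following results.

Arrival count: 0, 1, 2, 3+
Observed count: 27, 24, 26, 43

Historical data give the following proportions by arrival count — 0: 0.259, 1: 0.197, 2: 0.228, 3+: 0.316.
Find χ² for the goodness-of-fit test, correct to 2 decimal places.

1.29

Expected counts E_i = n·p_i: 120×0.259 = 31.08, 120×0.197 = 23.64, 120×0.228 = 27.36, 120×0.316 = 37.92.
0: (27 − 31.08)²/31.08 = 16.6464/31.08 = 0.536
1: (24 − 23.64)²/23.64 = 0.1296/23.64 = 0.005
2: (26 − 27.36)²/27.36 = 1.8496/27.36 = 0.068
3+: (43 − 37.92)²/37.92 = 25.8064/37.92 = 0.681
Sum = 1.29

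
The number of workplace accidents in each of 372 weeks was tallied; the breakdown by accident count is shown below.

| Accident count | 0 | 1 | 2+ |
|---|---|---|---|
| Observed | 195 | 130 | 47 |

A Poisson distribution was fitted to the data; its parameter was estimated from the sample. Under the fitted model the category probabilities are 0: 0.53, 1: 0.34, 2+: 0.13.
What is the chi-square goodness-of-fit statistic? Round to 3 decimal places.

Expected counts E_i = n·p_i: 372×0.53 = 197.16, 372×0.34 = 126.48, 372×0.13 = 48.36.
χ² = (195−197.16)²/197.16 + (130−126.48)²/126.48 + (47−48.36)²/48.36
   = 0.0237 + 0.0980 + 0.0382
Sum = 0.160

0.160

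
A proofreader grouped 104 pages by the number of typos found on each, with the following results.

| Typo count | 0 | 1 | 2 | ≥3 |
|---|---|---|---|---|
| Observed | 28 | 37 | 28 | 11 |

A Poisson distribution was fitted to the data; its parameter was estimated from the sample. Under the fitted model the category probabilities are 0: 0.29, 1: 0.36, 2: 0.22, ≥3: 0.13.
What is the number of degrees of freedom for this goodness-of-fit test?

There are k = 4 categories and 1 parameter estimated from the data, so df = 4 − 1 − 1 = 2.

2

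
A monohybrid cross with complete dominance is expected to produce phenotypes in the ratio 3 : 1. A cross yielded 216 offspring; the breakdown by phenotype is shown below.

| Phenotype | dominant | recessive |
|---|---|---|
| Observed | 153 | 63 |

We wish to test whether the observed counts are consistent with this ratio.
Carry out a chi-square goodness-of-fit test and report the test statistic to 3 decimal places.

Ratio total = 4. Expected counts: 216×3/4 = 162, 216×1/4 = 54.
cat            O        E   (O−E)²/E
dominant     153      162     0.5000
recessive     63       54     1.5000
Sum = 2.000

2.000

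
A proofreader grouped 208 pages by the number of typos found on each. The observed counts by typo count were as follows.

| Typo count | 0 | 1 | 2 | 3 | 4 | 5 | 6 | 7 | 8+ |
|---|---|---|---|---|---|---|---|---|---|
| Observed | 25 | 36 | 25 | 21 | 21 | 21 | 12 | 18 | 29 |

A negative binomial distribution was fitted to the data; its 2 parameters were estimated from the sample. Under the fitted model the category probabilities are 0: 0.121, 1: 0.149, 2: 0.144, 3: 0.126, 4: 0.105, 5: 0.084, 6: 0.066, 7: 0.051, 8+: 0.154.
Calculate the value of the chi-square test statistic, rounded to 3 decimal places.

Expected counts E_i = n·p_i: 208×0.121 = 25.168, 208×0.149 = 30.992, 208×0.144 = 29.952, 208×0.126 = 26.208, 208×0.105 = 21.84, 208×0.084 = 17.472, 208×0.066 = 13.728, 208×0.051 = 10.608, 208×0.154 = 32.032.
cat         O        E   (O−E)²/E
0          25   25.168     0.0011
1          36   30.992     0.8092
2          25   29.952     0.8187
3          21   26.208     1.0349
4          21    21.84     0.0323
5          21   17.472     0.7124
6          12   13.728     0.2175
7          18   10.608     5.1510
8+         29   32.032     0.2870
Sum = 9.064

9.064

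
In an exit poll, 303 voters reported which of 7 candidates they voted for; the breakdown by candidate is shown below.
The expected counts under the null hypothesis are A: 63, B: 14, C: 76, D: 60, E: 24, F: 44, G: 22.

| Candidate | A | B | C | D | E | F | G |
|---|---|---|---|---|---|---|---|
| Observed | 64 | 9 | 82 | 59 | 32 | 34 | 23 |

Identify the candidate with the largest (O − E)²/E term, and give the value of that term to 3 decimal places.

χ² = (64−63)²/63 + (9−14)²/14 + (82−76)²/76 + (59−60)²/60 + (32−24)²/24 + (34−44)²/44 + (23−22)²/22
   = 0.0159 + 1.7857 + 0.4737 + 0.0167 + 2.6667 + 2.2727 + 0.0455
The largest term is for E: 2.667.

E, 2.667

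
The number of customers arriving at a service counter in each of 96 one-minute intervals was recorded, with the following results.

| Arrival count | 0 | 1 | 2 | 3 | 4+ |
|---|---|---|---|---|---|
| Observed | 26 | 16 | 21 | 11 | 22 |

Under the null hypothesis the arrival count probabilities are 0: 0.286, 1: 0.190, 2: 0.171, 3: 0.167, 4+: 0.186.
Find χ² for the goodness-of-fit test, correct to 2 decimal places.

4.17

Expected counts E_i = n·p_i: 96×0.286 = 27.456, 96×0.190 = 18.24, 96×0.171 = 16.416, 96×0.167 = 16.032, 96×0.186 = 17.856.
0: (26 − 27.456)²/27.456 = 2.119936/27.456 = 0.077
1: (16 − 18.24)²/18.24 = 5.0176/18.24 = 0.275
2: (21 − 16.416)²/16.416 = 21.013056/16.416 = 1.280
3: (11 − 16.032)²/16.032 = 25.321024/16.032 = 1.579
4+: (22 − 17.856)²/17.856 = 17.172736/17.856 = 0.962
Sum = 4.17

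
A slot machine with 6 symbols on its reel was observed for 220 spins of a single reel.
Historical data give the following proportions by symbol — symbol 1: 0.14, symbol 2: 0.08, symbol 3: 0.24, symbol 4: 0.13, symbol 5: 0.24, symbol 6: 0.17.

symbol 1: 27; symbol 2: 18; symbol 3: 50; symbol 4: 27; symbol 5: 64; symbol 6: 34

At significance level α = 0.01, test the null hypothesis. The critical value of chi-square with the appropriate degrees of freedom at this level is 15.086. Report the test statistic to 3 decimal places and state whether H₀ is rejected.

Expected counts E_i = n·p_i: 220×0.14 = 30.8, 220×0.08 = 17.6, 220×0.24 = 52.8, 220×0.13 = 28.6, 220×0.24 = 52.8, 220×0.17 = 37.4.
χ² = (27−30.8)²/30.8 + (18−17.6)²/17.6 + (50−52.8)²/52.8 + (27−28.6)²/28.6 + (64−52.8)²/52.8 + (34−37.4)²/37.4
   = 0.4688 + 0.0091 + 0.1485 + 0.0895 + 2.3758 + 0.3091
Sum = 3.401
df = 5. Since 3.401 < 15.086, we do not reject H₀.

3.401; do not reject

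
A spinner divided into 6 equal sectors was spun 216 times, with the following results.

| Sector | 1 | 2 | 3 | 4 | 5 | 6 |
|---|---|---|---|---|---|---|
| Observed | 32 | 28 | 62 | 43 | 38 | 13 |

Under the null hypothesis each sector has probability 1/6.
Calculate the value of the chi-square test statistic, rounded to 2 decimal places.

Expected count for each of the 6 categories: 216/6 = 36.
1: (32 − 36)²/36 = 16/36 = 0.444
2: (28 − 36)²/36 = 64/36 = 1.778
3: (62 − 36)²/36 = 676/36 = 18.778
4: (43 − 36)²/36 = 49/36 = 1.361
5: (38 − 36)²/36 = 4/36 = 0.111
6: (13 − 36)²/36 = 529/36 = 14.694
Sum = 37.17

37.17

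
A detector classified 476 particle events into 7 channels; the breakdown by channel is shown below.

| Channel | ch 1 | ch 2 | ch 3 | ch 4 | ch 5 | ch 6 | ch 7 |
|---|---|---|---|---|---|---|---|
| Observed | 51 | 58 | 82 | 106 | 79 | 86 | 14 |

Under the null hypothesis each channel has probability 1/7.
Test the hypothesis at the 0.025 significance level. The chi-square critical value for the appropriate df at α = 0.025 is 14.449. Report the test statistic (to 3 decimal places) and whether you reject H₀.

79.265; reject

Expected count for each of the 7 categories: 476/7 = 68.
cat         O        E   (O−E)²/E
ch 1       51       68     4.2500
ch 2       58       68     1.4706
ch 3       82       68     2.8824
ch 4      106       68    21.2353
ch 5       79       68     1.7794
ch 6       86       68     4.7647
ch 7       14       68    42.8824
Sum = 79.265
df = 6. Since 79.265 > 14.449, we reject H₀.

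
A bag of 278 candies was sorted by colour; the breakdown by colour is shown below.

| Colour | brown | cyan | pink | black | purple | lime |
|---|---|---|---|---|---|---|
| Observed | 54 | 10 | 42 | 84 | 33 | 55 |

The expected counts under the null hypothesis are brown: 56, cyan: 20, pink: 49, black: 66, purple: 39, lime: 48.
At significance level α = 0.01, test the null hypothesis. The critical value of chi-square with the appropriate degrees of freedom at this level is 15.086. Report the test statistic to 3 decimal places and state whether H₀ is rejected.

12.924; do not reject

cat         O        E   (O−E)²/E
brown      54       56     0.0714
cyan       10       20     5.0000
pink       42       49     1.0000
black      84       66     4.9091
purple     33       39     0.9231
lime       55       48     1.0208
Sum = 12.924
df = 5. Since 12.924 < 15.086, we do not reject H₀.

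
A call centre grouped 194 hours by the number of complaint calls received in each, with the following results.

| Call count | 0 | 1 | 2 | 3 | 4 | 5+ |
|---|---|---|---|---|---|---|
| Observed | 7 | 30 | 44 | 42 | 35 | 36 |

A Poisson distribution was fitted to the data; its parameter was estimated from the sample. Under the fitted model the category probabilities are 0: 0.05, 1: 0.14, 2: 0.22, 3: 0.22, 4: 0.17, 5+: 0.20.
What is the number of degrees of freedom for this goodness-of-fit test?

There are k = 6 categories and 1 parameter estimated from the data, so df = 6 − 1 − 1 = 4.

4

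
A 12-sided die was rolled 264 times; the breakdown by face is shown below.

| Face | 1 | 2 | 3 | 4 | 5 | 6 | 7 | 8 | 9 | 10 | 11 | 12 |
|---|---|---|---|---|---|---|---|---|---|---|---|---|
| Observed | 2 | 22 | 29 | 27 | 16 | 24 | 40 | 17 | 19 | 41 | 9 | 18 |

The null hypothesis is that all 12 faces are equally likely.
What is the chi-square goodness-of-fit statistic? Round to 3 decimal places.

64.455

Expected count for each of the 12 categories: 264/12 = 22.
1: (2 − 22)²/22 = 400/22 = 18.1818
2: (22 − 22)²/22 = 0/22 = 0.0000
3: (29 − 22)²/22 = 49/22 = 2.2273
4: (27 − 22)²/22 = 25/22 = 1.1364
5: (16 − 22)²/22 = 36/22 = 1.6364
6: (24 − 22)²/22 = 4/22 = 0.1818
7: (40 − 22)²/22 = 324/22 = 14.7273
8: (17 − 22)²/22 = 25/22 = 1.1364
9: (19 − 22)²/22 = 9/22 = 0.4091
10: (41 − 22)²/22 = 361/22 = 16.4091
11: (9 − 22)²/22 = 169/22 = 7.6818
12: (18 − 22)²/22 = 16/22 = 0.7273
Sum = 64.455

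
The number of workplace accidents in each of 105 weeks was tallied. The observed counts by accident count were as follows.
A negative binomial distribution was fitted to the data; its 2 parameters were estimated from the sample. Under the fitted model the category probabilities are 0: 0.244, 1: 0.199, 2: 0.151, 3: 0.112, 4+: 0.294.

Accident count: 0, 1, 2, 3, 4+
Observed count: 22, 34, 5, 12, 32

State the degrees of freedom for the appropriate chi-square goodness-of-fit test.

2

There are k = 5 categories and 2 parameters estimated from the data, so df = 5 − 1 − 2 = 2.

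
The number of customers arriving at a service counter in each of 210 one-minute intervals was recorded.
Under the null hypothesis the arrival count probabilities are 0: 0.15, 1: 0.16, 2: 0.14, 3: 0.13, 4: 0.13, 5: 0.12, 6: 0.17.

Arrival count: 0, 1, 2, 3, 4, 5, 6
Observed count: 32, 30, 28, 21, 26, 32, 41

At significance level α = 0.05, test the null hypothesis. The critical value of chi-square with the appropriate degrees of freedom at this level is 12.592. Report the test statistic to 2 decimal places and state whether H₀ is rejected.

Expected counts E_i = n·p_i: 210×0.15 = 31.5, 210×0.16 = 33.6, 210×0.14 = 29.4, 210×0.13 = 27.3, 210×0.13 = 27.3, 210×0.12 = 25.2, 210×0.17 = 35.7.
0: (32 − 31.5)²/31.5 = 0.25/31.5 = 0.008
1: (30 − 33.6)²/33.6 = 12.96/33.6 = 0.386
2: (28 − 29.4)²/29.4 = 1.96/29.4 = 0.067
3: (21 − 27.3)²/27.3 = 39.69/27.3 = 1.454
4: (26 − 27.3)²/27.3 = 1.69/27.3 = 0.062
5: (32 − 25.2)²/25.2 = 46.24/25.2 = 1.835
6: (41 − 35.7)²/35.7 = 28.09/35.7 = 0.787
Sum = 4.60
df = 6. Since 4.60 < 12.592, we do not reject H₀.

4.60; do not reject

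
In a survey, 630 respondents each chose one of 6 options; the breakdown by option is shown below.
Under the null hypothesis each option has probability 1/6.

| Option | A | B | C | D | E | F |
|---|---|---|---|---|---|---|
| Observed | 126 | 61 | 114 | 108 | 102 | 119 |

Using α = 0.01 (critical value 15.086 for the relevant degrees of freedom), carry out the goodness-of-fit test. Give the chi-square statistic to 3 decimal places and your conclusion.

Under H₀ each category has probability 1/6, so each expected count is 630/6 = 105.
cat         O        E   (O−E)²/E
A         126      105     4.2000
B          61      105    18.4381
C         114      105     0.7714
D         108      105     0.0857
E         102      105     0.0857
F         119      105     1.8667
Sum = 25.448
df = 5. Since 25.448 > 15.086, we reject H₀.

25.448; reject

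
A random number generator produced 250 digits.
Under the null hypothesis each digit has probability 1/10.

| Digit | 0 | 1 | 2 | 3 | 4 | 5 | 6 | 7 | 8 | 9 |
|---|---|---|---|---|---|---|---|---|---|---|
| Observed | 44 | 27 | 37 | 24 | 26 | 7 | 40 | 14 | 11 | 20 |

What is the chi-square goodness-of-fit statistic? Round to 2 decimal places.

Under H₀ each category has probability 1/10, so each expected count is 250/10 = 25.
0: (44 − 25)²/25 = 361/25 = 14.440
1: (27 − 25)²/25 = 4/25 = 0.160
2: (37 − 25)²/25 = 144/25 = 5.760
3: (24 − 25)²/25 = 1/25 = 0.040
4: (26 − 25)²/25 = 1/25 = 0.040
5: (7 − 25)²/25 = 324/25 = 12.960
6: (40 − 25)²/25 = 225/25 = 9.000
7: (14 − 25)²/25 = 121/25 = 4.840
8: (11 − 25)²/25 = 196/25 = 7.840
9: (20 − 25)²/25 = 25/25 = 1.000
Sum = 56.08

56.08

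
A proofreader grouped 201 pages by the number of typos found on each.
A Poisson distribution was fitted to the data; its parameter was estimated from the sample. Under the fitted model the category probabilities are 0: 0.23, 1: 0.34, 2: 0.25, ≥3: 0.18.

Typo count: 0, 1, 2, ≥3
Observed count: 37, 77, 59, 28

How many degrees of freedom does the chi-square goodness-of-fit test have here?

2

There are k = 4 categories and 1 parameter estimated from the data, so df = 4 − 1 − 1 = 2.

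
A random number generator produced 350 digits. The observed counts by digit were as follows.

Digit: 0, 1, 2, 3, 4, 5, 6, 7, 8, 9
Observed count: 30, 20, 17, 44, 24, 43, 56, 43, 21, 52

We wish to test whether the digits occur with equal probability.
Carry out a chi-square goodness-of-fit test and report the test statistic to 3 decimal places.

Expected count for each of the 10 categories: 350/10 = 35.
0: (30 − 35)²/35 = 25/35 = 0.7143
1: (20 − 35)²/35 = 225/35 = 6.4286
2: (17 − 35)²/35 = 324/35 = 9.2571
3: (44 − 35)²/35 = 81/35 = 2.3143
4: (24 − 35)²/35 = 121/35 = 3.4571
5: (43 − 35)²/35 = 64/35 = 1.8286
6: (56 − 35)²/35 = 441/35 = 12.6000
7: (43 − 35)²/35 = 64/35 = 1.8286
8: (21 − 35)²/35 = 196/35 = 5.6000
9: (52 − 35)²/35 = 289/35 = 8.2571
Sum = 52.286

52.286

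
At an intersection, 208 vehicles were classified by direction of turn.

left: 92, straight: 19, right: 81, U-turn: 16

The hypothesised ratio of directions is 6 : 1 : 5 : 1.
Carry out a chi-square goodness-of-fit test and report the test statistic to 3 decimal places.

0.742

Ratio total = 13. Expected counts: 208×6/13 = 96, 208×1/13 = 16, 208×5/13 = 80, 208×1/13 = 16.
cat           O        E   (O−E)²/E
left         92       96     0.1667
straight     19       16     0.5625
right        81       80     0.0125
U-turn       16       16     0.0000
Sum = 0.742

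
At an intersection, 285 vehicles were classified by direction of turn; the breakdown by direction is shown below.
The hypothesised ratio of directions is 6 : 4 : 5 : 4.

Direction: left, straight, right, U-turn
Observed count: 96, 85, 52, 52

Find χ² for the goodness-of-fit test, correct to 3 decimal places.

18.937

Ratio total = 19. Expected counts: 285×6/19 = 90, 285×4/19 = 60, 285×5/19 = 75, 285×4/19 = 60.
χ² = (96−90)²/90 + (85−60)²/60 + (52−75)²/75 + (52−60)²/60
   = 0.4000 + 10.4167 + 7.0533 + 1.0667
Sum = 18.937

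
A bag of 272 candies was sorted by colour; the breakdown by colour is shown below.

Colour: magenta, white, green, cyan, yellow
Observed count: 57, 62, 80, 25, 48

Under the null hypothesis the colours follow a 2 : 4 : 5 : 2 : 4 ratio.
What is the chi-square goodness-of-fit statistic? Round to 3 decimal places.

Ratio total = 17. Expected counts: 272×2/17 = 32, 272×4/17 = 64, 272×5/17 = 80, 272×2/17 = 32, 272×4/17 = 64.
magenta: (57 − 32)²/32 = 625/32 = 19.5313
white: (62 − 64)²/64 = 4/64 = 0.0625
green: (80 − 80)²/80 = 0/80 = 0.0000
cyan: (25 − 32)²/32 = 49/32 = 1.5313
yellow: (48 − 64)²/64 = 256/64 = 4.0000
Sum = 25.125

25.125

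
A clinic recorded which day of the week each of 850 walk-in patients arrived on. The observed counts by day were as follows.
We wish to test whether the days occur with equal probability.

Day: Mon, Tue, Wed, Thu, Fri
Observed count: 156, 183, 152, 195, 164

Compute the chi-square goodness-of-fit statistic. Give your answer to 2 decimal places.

Under H₀ each category has probability 1/5, so each expected count is 850/5 = 170.
Mon: (156 − 170)²/170 = 196/170 = 1.153
Tue: (183 − 170)²/170 = 169/170 = 0.994
Wed: (152 − 170)²/170 = 324/170 = 1.906
Thu: (195 − 170)²/170 = 625/170 = 3.676
Fri: (164 − 170)²/170 = 36/170 = 0.212
Sum = 7.94

7.94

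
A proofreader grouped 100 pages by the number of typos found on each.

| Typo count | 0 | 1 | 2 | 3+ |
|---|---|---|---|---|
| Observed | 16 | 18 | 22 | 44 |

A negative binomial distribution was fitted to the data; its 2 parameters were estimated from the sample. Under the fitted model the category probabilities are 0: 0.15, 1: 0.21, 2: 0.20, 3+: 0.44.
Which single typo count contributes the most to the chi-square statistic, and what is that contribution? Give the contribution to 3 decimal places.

1, 0.429

Expected counts E_i = n·p_i: 100×0.15 = 15, 100×0.21 = 21, 100×0.20 = 20, 100×0.44 = 44.
0: (16 − 15)²/15 = 1/15 = 0.0667
1: (18 − 21)²/21 = 9/21 = 0.4286
2: (22 − 20)²/20 = 4/20 = 0.2000
3+: (44 − 44)²/44 = 0/44 = 0.0000
The largest term is for 1: 0.429.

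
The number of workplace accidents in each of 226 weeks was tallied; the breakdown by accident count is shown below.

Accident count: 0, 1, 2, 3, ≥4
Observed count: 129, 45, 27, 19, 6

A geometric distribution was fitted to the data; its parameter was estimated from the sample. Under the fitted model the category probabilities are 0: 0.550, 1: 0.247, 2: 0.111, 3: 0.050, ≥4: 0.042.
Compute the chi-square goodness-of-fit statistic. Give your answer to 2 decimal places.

Expected counts E_i = n·p_i: 226×0.550 = 124.3, 226×0.247 = 55.822, 226×0.111 = 25.086, 226×0.050 = 11.3, 226×0.042 = 9.492.
0: (129 − 124.3)²/124.3 = 22.09/124.3 = 0.178
1: (45 − 55.822)²/55.822 = 117.115684/55.822 = 2.098
2: (27 − 25.086)²/25.086 = 3.663396/25.086 = 0.146
3: (19 − 11.3)²/11.3 = 59.29/11.3 = 5.247
≥4: (6 − 9.492)²/9.492 = 12.194064/9.492 = 1.285
Sum = 8.95

8.95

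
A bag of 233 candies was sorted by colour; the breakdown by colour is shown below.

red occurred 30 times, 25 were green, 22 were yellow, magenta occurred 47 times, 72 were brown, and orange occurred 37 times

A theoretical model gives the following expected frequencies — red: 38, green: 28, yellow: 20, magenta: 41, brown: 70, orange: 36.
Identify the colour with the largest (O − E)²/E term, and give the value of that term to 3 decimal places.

cat          O        E   (O−E)²/E
red         30       38     1.6842
green       25       28     0.3214
yellow      22       20     0.2000
magenta     47       41     0.8780
brown       72       70     0.0571
orange      37       36     0.0278
The largest term is for red: 1.684.

red, 1.684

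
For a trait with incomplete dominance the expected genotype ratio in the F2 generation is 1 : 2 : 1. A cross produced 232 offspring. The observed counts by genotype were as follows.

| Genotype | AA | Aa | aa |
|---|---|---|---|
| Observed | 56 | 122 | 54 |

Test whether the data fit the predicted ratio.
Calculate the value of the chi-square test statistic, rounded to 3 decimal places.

0.655

Ratio total = 4. Expected counts: 232×1/4 = 58, 232×2/4 = 116, 232×1/4 = 58.
cat         O        E   (O−E)²/E
AA         56       58     0.0690
Aa        122      116     0.3103
aa         54       58     0.2759
Sum = 0.655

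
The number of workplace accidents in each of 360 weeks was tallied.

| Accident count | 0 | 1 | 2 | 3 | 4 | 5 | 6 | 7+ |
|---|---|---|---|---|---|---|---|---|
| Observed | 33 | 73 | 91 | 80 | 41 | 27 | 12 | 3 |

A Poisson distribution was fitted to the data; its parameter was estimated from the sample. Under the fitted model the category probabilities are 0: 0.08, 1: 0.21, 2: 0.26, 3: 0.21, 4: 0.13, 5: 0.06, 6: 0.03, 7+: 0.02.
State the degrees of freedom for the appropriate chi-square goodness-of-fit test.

6

There are k = 8 categories and 1 parameter estimated from the data, so df = 8 − 1 − 1 = 6.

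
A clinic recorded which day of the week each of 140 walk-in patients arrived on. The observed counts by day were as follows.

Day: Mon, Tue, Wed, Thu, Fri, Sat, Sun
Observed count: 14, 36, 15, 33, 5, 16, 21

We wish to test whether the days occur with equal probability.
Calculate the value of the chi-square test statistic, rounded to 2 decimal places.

36.40

Under H₀ each category has probability 1/7, so each expected count is 140/7 = 20.
χ² = (14−20)²/20 + (36−20)²/20 + (15−20)²/20 + (33−20)²/20 + (5−20)²/20 + (16−20)²/20 + (21−20)²/20
   = 1.800 + 12.800 + 1.250 + 8.450 + 11.250 + 0.800 + 0.050
Sum = 36.40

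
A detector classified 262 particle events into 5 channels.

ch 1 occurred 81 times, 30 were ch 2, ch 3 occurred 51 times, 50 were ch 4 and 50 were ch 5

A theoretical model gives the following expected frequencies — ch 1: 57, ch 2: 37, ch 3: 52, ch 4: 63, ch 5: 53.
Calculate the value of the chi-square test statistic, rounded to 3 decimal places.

14.301

ch 1: (81 − 57)²/57 = 576/57 = 10.1053
ch 2: (30 − 37)²/37 = 49/37 = 1.3243
ch 3: (51 − 52)²/52 = 1/52 = 0.0192
ch 4: (50 − 63)²/63 = 169/63 = 2.6825
ch 5: (50 − 53)²/53 = 9/53 = 0.1698
Sum = 14.301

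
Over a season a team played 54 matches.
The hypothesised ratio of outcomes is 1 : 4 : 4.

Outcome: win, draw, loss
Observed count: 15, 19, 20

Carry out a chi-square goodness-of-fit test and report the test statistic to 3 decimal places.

15.208

Ratio total = 9. Expected counts: 54×1/9 = 6, 54×4/9 = 24, 54×4/9 = 24.
win: (15 − 6)²/6 = 81/6 = 13.5000
draw: (19 − 24)²/24 = 25/24 = 1.0417
loss: (20 − 24)²/24 = 16/24 = 0.6667
Sum = 15.208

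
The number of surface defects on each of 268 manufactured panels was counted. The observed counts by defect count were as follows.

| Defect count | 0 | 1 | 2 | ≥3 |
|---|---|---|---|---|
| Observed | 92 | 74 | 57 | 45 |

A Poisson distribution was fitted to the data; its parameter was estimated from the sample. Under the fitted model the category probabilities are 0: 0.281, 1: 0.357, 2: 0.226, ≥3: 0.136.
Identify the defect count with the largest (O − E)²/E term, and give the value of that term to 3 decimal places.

1, 4.911

Expected counts E_i = n·p_i: 268×0.281 = 75.308, 268×0.357 = 95.676, 268×0.226 = 60.568, 268×0.136 = 36.448.
0: (92 − 75.308)²/75.308 = 278.622864/75.308 = 3.6998
1: (74 − 95.676)²/95.676 = 469.848976/95.676 = 4.9108
2: (57 − 60.568)²/60.568 = 12.730624/60.568 = 0.2102
≥3: (45 − 36.448)²/36.448 = 73.136704/36.448 = 2.0066
The largest term is for 1: 4.911.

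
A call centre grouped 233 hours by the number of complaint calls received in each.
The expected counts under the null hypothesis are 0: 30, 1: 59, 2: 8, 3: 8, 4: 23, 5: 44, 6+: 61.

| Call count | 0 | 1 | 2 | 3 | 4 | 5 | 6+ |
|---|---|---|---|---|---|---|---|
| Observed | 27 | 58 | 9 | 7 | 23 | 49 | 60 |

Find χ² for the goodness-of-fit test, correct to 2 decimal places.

cat         O        E   (O−E)²/E
0          27       30      0.300
1          58       59      0.017
2           9        8      0.125
3           7        8      0.125
4          23       23      0.000
5          49       44      0.568
6+         60       61      0.016
Sum = 1.15

1.15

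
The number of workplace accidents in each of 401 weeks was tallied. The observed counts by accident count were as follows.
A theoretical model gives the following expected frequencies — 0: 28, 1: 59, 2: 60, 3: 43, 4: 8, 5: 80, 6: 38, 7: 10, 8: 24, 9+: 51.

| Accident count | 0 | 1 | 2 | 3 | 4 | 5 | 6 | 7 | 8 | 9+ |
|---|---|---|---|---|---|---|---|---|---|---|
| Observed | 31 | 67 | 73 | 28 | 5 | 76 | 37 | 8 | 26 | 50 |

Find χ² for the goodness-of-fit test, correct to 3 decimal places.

χ² = (31−28)²/28 + (67−59)²/59 + (73−60)²/60 + (28−43)²/43 + (5−8)²/8 + (76−80)²/80 + (37−38)²/38 + (8−10)²/10 + (26−24)²/24 + (50−51)²/51
   = 0.3214 + 1.0847 + 2.8167 + 5.2326 + 1.1250 + 0.2000 + 0.0263 + 0.4000 + 0.1667 + 0.0196
Sum = 11.393

11.393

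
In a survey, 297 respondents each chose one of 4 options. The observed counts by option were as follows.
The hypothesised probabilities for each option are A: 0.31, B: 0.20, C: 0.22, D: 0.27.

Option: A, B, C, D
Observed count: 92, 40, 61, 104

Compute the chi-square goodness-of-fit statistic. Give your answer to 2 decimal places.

13.69

Expected counts E_i = n·p_i: 297×0.31 = 92.07, 297×0.20 = 59.4, 297×0.22 = 65.34, 297×0.27 = 80.19.
χ² = (92−92.07)²/92.07 + (40−59.4)²/59.4 + (61−65.34)²/65.34 + (104−80.19)²/80.19
   = 0.000 + 6.336 + 0.288 + 7.070
Sum = 13.69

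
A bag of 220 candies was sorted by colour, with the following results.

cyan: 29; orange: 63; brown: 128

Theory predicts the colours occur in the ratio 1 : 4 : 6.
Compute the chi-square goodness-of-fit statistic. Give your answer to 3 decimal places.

8.196

Ratio total = 11. Expected counts: 220×1/11 = 20, 220×4/11 = 80, 220×6/11 = 120.
χ² = (29−20)²/20 + (63−80)²/80 + (128−120)²/120
   = 4.0500 + 3.6125 + 0.5333
Sum = 8.196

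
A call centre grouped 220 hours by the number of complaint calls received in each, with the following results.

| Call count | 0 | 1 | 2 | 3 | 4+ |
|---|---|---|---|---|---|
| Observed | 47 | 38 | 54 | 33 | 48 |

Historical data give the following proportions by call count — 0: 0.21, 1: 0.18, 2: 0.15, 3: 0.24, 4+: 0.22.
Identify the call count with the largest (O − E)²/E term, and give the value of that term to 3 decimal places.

Expected counts E_i = n·p_i: 220×0.21 = 46.2, 220×0.18 = 39.6, 220×0.15 = 33, 220×0.24 = 52.8, 220×0.22 = 48.4.
0: (47 − 46.2)²/46.2 = 0.64/46.2 = 0.0139
1: (38 − 39.6)²/39.6 = 2.56/39.6 = 0.0646
2: (54 − 33)²/33 = 441/33 = 13.3636
3: (33 − 52.8)²/52.8 = 392.04/52.8 = 7.4250
4+: (48 − 48.4)²/48.4 = 0.16/48.4 = 0.0033
The largest term is for 2: 13.364.

2, 13.364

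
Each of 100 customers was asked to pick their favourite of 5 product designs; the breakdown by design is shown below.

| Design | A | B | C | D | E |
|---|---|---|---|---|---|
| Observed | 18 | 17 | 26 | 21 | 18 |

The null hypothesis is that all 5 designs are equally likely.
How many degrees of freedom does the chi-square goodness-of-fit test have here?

4

There are k = 5 categories and no parameters were estimated from the data, so df = 5 − 1 = 4.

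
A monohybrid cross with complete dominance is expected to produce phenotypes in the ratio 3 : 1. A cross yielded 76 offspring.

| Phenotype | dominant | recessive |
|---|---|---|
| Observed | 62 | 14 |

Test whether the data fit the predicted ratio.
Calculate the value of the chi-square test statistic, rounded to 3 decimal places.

Ratio total = 4. Expected counts: 76×3/4 = 57, 76×1/4 = 19.
χ² = (62−57)²/57 + (14−19)²/19
   = 0.4386 + 1.3158
Sum = 1.754

1.754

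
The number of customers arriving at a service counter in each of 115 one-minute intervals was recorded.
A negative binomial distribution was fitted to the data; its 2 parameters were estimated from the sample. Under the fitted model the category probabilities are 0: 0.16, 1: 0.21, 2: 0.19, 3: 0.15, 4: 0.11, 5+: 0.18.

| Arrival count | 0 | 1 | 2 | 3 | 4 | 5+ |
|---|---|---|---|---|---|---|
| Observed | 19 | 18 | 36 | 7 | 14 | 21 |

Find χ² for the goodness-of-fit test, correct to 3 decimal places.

Expected counts E_i = n·p_i: 115×0.16 = 18.4, 115×0.21 = 24.15, 115×0.19 = 21.85, 115×0.15 = 17.25, 115×0.11 = 12.65, 115×0.18 = 20.7.
cat         O        E   (O−E)²/E
0          19     18.4     0.0196
1          18    24.15     1.5661
2          36    21.85     9.1635
3           7    17.25     6.0906
4          14    12.65     0.1441
5+         21     20.7     0.0043
Sum = 16.988

16.988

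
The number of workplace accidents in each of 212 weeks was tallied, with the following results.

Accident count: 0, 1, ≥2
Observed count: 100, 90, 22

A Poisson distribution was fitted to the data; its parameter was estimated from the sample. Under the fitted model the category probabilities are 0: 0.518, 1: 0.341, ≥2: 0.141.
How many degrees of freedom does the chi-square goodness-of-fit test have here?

There are k = 3 categories and 1 parameter estimated from the data, so df = 3 − 1 − 1 = 1.

1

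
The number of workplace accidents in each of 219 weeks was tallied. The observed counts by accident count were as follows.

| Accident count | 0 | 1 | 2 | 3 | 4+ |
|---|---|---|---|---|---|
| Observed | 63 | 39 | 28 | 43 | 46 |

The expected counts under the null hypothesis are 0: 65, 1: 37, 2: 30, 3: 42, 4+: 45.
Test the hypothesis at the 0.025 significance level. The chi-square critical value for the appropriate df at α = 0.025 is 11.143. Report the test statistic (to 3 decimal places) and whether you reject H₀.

cat         O        E   (O−E)²/E
0          63       65     0.0615
1          39       37     0.1081
2          28       30     0.1333
3          43       42     0.0238
4+         46       45     0.0222
Sum = 0.349
df = 4. Since 0.349 < 11.143, we do not reject H₀.

0.349; do not reject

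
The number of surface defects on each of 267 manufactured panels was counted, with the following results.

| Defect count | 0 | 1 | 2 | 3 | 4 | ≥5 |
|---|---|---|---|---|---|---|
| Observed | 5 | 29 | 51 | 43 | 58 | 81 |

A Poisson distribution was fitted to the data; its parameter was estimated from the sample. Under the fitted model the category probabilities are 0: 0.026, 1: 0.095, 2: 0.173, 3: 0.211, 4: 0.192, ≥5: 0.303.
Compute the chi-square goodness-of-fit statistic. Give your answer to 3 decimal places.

5.607

Expected counts E_i = n·p_i: 267×0.026 = 6.942, 267×0.095 = 25.365, 267×0.173 = 46.191, 267×0.211 = 56.337, 267×0.192 = 51.264, 267×0.303 = 80.901.
χ² = (5−6.942)²/6.942 + (29−25.365)²/25.365 + (51−46.191)²/46.191 + (43−56.337)²/56.337 + (58−51.264)²/51.264 + (81−80.901)²/80.901
   = 0.5433 + 0.5209 + 0.5007 + 3.1573 + 0.8851 + 0.0001
Sum = 5.607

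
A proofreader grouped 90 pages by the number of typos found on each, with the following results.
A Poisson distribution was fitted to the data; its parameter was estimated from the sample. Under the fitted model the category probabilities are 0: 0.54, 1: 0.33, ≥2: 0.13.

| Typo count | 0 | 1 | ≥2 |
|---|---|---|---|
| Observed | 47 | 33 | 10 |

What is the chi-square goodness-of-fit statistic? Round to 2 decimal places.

Expected counts E_i = n·p_i: 90×0.54 = 48.6, 90×0.33 = 29.7, 90×0.13 = 11.7.
χ² = (47−48.6)²/48.6 + (33−29.7)²/29.7 + (10−11.7)²/11.7
   = 0.053 + 0.367 + 0.247
Sum = 0.67

0.67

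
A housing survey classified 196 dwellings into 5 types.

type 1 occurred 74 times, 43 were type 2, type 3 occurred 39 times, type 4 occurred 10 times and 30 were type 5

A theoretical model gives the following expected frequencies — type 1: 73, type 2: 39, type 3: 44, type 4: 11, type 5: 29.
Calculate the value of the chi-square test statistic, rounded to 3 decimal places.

type 1: (74 − 73)²/73 = 1/73 = 0.0137
type 2: (43 − 39)²/39 = 16/39 = 0.4103
type 3: (39 − 44)²/44 = 25/44 = 0.5682
type 4: (10 − 11)²/11 = 1/11 = 0.0909
type 5: (30 − 29)²/29 = 1/29 = 0.0345
Sum = 1.118

1.118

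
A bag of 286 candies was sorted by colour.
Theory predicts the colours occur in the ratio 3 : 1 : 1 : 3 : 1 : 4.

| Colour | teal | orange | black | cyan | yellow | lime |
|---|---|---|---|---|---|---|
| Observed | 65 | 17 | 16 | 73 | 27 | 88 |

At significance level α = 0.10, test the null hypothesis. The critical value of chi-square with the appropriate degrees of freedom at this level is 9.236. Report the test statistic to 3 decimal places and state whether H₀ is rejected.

Ratio total = 13. Expected counts: 286×3/13 = 66, 286×1/13 = 22, 286×1/13 = 22, 286×3/13 = 66, 286×1/13 = 22, 286×4/13 = 88.
cat         O        E   (O−E)²/E
teal       65       66     0.0152
orange     17       22     1.1364
black      16       22     1.6364
cyan       73       66     0.7424
yellow     27       22     1.1364
lime       88       88     0.0000
Sum = 4.667
df = 5. Since 4.667 < 9.236, we do not reject H₀.

4.667; do not reject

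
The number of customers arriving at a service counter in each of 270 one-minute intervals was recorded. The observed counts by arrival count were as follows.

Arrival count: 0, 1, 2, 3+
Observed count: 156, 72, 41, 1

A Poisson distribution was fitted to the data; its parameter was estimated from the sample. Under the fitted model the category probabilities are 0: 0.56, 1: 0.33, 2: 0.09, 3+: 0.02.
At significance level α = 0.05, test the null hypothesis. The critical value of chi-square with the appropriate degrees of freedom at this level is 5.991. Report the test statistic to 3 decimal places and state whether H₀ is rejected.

18.496; reject

Expected counts E_i = n·p_i: 270×0.56 = 151.2, 270×0.33 = 89.1, 270×0.09 = 24.3, 270×0.02 = 5.4.
χ² = (156−151.2)²/151.2 + (72−89.1)²/89.1 + (41−24.3)²/24.3 + (1−5.4)²/5.4
   = 0.1524 + 3.2818 + 11.4770 + 3.5852
Sum = 18.496
df = 2. Since 18.496 > 5.991, we reject H₀.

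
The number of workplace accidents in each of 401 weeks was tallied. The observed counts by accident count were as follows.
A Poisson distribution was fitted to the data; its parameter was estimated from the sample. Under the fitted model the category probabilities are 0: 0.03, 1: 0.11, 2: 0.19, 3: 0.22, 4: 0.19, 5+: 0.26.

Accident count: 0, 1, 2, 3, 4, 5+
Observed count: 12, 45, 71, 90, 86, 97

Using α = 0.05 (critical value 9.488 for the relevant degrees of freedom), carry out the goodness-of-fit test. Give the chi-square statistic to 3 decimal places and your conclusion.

2.176; do not reject

Expected counts E_i = n·p_i: 401×0.03 = 12.03, 401×0.11 = 44.11, 401×0.19 = 76.19, 401×0.22 = 88.22, 401×0.19 = 76.19, 401×0.26 = 104.26.
0: (12 − 12.03)²/12.03 = 0.0009/12.03 = 0.0001
1: (45 − 44.11)²/44.11 = 0.7921/44.11 = 0.0180
2: (71 − 76.19)²/76.19 = 26.9361/76.19 = 0.3535
3: (90 − 88.22)²/88.22 = 3.1684/88.22 = 0.0359
4: (86 − 76.19)²/76.19 = 96.2361/76.19 = 1.2631
5+: (97 − 104.26)²/104.26 = 52.7076/104.26 = 0.5055
Sum = 2.176
df = 4. Since 2.176 < 9.488, we do not reject H₀.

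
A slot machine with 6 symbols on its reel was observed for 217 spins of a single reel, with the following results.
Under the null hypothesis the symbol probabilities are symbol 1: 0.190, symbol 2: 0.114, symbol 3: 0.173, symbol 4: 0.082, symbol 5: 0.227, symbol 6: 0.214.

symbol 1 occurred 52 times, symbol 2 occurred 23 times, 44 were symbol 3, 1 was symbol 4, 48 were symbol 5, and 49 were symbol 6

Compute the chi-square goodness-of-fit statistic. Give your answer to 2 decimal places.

Expected counts E_i = n·p_i: 217×0.190 = 41.23, 217×0.114 = 24.738, 217×0.173 = 37.541, 217×0.082 = 17.794, 217×0.227 = 49.259, 217×0.214 = 46.438.
χ² = (52−41.23)²/41.23 + (23−24.738)²/24.738 + (44−37.541)²/37.541 + (1−17.794)²/17.794 + (48−49.259)²/49.259 + (49−46.438)²/46.438
   = 2.813 + 0.122 + 1.111 + 15.850 + 0.032 + 0.141
Sum = 20.07

20.07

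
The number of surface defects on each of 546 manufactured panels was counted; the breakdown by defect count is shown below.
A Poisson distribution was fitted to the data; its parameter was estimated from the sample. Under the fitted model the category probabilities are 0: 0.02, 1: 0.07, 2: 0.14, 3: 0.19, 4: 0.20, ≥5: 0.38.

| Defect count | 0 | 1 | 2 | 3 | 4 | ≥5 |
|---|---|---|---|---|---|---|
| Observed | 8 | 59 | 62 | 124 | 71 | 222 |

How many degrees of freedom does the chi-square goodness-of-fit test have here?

There are k = 6 categories and 1 parameter estimated from the data, so df = 6 − 1 − 1 = 4.

4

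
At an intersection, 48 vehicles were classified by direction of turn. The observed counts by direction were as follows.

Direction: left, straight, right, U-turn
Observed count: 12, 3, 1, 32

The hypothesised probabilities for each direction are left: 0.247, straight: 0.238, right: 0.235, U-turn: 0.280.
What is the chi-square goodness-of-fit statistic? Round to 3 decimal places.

Expected counts E_i = n·p_i: 48×0.247 = 11.856, 48×0.238 = 11.424, 48×0.235 = 11.28, 48×0.280 = 13.44.
cat           O        E   (O−E)²/E
left         12   11.856     0.0017
straight      3   11.424     6.2118
right         1    11.28     9.3687
U-turn       32    13.44    25.6305
Sum = 41.213

41.213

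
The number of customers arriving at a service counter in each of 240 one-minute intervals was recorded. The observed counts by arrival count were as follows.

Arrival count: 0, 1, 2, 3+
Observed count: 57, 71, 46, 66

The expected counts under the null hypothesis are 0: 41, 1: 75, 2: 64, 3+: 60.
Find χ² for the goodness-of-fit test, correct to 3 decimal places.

12.120

cat         O        E   (O−E)²/E
0          57       41     6.2439
1          71       75     0.2133
2          46       64     5.0625
3+         66       60     0.6000
Sum = 12.120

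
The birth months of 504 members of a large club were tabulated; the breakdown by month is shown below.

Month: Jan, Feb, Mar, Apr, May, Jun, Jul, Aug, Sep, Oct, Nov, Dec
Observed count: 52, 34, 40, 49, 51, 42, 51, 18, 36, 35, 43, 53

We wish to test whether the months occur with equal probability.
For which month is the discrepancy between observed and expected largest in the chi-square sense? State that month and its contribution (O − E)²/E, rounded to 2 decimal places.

Aug, 13.71

Expected count for each of the 12 categories: 504/12 = 42.
χ² = (52−42)²/42 + (34−42)²/42 + (40−42)²/42 + (49−42)²/42 + (51−42)²/42 + (42−42)²/42 + (51−42)²/42 + (18−42)²/42 + (36−42)²/42 + (35−42)²/42 + (43−42)²/42 + (53−42)²/42
   = 2.381 + 1.524 + 0.095 + 1.167 + 1.929 + 0.000 + 1.929 + 13.714 + 0.857 + 1.167 + 0.024 + 2.881
The largest term is for Aug: 13.71.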